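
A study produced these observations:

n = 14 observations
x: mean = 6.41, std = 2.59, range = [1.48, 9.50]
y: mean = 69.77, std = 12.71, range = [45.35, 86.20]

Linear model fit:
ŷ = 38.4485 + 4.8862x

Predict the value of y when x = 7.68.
ŷ = 75.9745

To predict y for x = 7.68, substitute into the regression equation:

ŷ = 38.4485 + 4.8862 × 7.68
ŷ = 38.4485 + 37.5260
ŷ = 75.9745

This is the fitted mean response at that x — an individual observation would come with a wider prediction interval.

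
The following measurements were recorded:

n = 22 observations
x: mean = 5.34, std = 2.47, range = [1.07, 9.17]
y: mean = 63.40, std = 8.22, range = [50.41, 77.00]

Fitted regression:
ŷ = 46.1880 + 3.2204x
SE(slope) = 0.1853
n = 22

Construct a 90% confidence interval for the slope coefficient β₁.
The 90% CI for β₁ is (2.9008, 3.5400)

Confidence interval for the slope:

The 90% CI for β₁ is: β̂₁ ± t*(α/2, n-2) × SE(β̂₁)

Step 1: Find critical t-value
- Confidence level = 0.9
- Degrees of freedom = n - 2 = 22 - 2 = 20
- t*(α/2, 20) = 1.7247

Step 2: Calculate margin of error
Margin = 1.7247 × 0.1853 = 0.3196

Step 3: Construct interval
CI = 3.2204 ± 0.3196
CI = (2.9008, 3.5400)

Interpretation: each one-unit increase in x is associated with a change in mean y of between 2.9008 and 3.5400, with 90% confidence.
The interval does not include 0, suggesting a significant linear relationship.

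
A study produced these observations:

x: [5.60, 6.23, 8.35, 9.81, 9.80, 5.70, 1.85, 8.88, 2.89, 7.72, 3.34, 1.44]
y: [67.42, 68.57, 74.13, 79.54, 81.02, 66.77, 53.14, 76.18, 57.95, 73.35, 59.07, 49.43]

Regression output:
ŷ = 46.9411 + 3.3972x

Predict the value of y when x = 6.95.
ŷ = 70.5516

To predict y for x = 6.95, substitute into the regression equation:

ŷ = 46.9411 + 3.3972 × 6.95
ŷ = 46.9411 + 23.6105
ŷ = 70.5516

This is a point prediction; actual observations scatter around it by roughly the residual standard deviation.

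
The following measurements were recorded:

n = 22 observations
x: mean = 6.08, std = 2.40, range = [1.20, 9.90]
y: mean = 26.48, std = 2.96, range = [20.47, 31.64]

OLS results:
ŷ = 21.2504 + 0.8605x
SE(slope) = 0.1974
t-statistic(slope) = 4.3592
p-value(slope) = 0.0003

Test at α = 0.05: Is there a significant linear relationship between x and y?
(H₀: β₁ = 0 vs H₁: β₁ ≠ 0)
p-value = 0.0003 < α = 0.05, so we reject H₀. The relationship is significant.

Hypothesis test for the slope coefficient:

H₀: β₁ = 0 (no linear relationship)
H₁: β₁ ≠ 0 (linear relationship exists)

Test statistic: t = β̂₁ / SE(β̂₁) = 0.8605 / 0.1974 = 4.3592

p = 0.0003: how often a slope estimate this far from 0 (in SE units) would arise by chance if β₁ were truly 0.

Decision rule: reject H₀ if p-value < α.
p-value = 0.0003 < α = 0.05 → reject H₀.

At α = 0.05 the data do provide convincing evidence of a nonzero slope.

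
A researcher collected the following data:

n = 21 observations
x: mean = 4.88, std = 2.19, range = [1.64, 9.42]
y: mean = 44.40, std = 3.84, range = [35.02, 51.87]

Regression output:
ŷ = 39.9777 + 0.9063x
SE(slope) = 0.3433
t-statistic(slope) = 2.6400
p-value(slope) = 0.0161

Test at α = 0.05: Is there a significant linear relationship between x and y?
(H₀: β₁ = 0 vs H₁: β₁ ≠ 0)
p-value = 0.0161 < α = 0.05, so we reject H₀. The relationship is significant.

Hypothesis test for the slope coefficient:

H₀: β₁ = 0 (no linear relationship)
H₁: β₁ ≠ 0 (linear relationship exists)

Test statistic: t = β̂₁ / SE(β̂₁) = 0.9063 / 0.3433 = 2.6400

With df = 19, the two-sided p-value for |t| = 2.6400 is 0.0161.

Decision rule: reject H₀ if p-value < α.
p-value = 0.0161 < α = 0.05 → reject H₀.

There is sufficient evidence at the 5% significance level to conclude that a linear relationship exists between x and y.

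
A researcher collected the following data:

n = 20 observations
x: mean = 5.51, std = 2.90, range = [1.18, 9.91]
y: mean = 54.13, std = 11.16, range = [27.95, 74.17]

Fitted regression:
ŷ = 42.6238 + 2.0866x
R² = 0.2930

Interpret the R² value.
The model explains 29.30% of the variance in y (R² = 0.2930), leaving 70.70% unexplained; the fit is weak.

R² (coefficient of determination) measures the proportion of variance in y explained by the regression model.

Here R² = 0.2930:
- Explained: 29.30% of the variation in y
- Unexplained (residual): 100% − 29.30% = 70.70%
- Rule of thumb (below 0.3 weak; 0.3 to below 0.7 moderate; 0.7 and above strong) → weak

Calculation: R² = 1 − (SS_res / SS_tot), where SS_res is the sum of squared residuals and SS_tot the total sum of squares.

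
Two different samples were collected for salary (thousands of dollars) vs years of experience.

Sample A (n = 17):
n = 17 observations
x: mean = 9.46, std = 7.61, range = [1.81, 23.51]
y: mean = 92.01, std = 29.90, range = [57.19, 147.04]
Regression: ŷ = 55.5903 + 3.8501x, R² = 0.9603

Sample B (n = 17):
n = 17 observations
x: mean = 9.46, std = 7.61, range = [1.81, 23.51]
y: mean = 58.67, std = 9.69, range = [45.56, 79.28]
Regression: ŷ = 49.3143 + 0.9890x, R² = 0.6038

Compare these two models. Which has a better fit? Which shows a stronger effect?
Model A has the better fit (R² = 0.9603 vs 0.6038). Model A shows the stronger effect (|β₁| = 3.8501 vs 0.9890).

Model Comparison:

Goodness of fit (R²):
- Model A: R² = 0.9603 → 96.03% of variance in salary explained
- Model B: R² = 0.6038 → 60.38% of variance in salary explained
- 0.9603 > 0.6038 → Model A has the better fit

Effect size (slope magnitude):
- Model A: β₁ = 3.8501 → predicted salary rises 3.8501 thousand dollars per additional year of experience
- Model B: β₁ = 0.9890 → predicted salary rises 0.9890 thousand dollars per additional year of experience
- |3.8501| > |0.9890| → Model A shows the stronger marginal effect

Notes:
- The two samples could reflect different populations, time periods, or measurement quality.
- A steeper slope doesn't make a better model if the scatter around the line is large.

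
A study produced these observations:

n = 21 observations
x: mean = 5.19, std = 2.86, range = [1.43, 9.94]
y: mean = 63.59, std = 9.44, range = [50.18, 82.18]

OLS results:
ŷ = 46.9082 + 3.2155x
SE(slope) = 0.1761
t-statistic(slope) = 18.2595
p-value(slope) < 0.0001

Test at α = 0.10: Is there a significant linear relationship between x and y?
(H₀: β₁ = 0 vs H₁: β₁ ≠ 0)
Reject H₀: p-value < 0.0001 < α = 0.10. The linear relationship is significant at the 10% level.

Hypothesis test for the slope coefficient:

H₀: β₁ = 0 (no linear relationship)
H₁: β₁ ≠ 0 (linear relationship exists)

Test statistic: t = β̂₁ / SE(β̂₁) = 3.2155 / 0.1761 = 18.2595

The p-value (<0.0001) is the probability, under H₀, of a t-statistic at least as extreme as |t| = 18.2595 (two-sided, df = n − 2 = 19).

Decision rule: reject H₀ if p-value < α.
p-value < 0.0001 < α = 0.10 → reject H₀.

There is sufficient evidence at the 10% significance level to conclude that a linear relationship exists between x and y.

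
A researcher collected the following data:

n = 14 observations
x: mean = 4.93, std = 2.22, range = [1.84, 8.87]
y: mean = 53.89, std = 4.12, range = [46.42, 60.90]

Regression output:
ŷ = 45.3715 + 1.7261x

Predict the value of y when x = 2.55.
ŷ = 49.7731

Plug x = 2.55 into the fitted line:

ŷ = 45.3715 + 1.7261 × 2.55
ŷ = 45.3715 + 4.4016
ŷ = 49.7731

This is the fitted mean response at that x — an individual observation would come with a wider prediction interval.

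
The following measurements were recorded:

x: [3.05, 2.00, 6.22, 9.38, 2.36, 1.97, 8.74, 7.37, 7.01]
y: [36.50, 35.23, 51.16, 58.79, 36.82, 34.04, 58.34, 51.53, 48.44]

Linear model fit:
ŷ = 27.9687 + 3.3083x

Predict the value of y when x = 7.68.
ŷ = 53.3764

Plug x = 7.68 into the fitted line:

ŷ = 27.9687 + 3.3083 × 7.68
ŷ = 27.9687 + 25.4077
ŷ = 53.3764

This is a point prediction; actual observations scatter around it by roughly the residual standard deviation.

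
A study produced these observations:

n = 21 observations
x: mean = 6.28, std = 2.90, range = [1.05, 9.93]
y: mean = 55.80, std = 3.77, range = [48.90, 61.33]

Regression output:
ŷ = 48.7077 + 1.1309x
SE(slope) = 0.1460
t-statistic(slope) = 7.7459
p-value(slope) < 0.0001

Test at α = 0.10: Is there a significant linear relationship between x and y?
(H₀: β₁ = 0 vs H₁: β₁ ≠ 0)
Reject H₀: p-value < 0.0001 < α = 0.10. The linear relationship is significant at the 10% level.

Hypothesis test for the slope coefficient:

H₀: β₁ = 0 (no linear relationship)
H₁: β₁ ≠ 0 (linear relationship exists)

Test statistic: t = β̂₁ / SE(β̂₁) = 1.1309 / 0.1460 = 7.7459

p < 0.0001: how often a slope estimate this far from 0 (in SE units) would arise by chance if β₁ were truly 0.

Decision rule: reject H₀ if p-value < α.
p-value < 0.0001 < α = 0.10 → reject H₀.

There is sufficient evidence at the 10% significance level to conclude that a linear relationship exists between x and y.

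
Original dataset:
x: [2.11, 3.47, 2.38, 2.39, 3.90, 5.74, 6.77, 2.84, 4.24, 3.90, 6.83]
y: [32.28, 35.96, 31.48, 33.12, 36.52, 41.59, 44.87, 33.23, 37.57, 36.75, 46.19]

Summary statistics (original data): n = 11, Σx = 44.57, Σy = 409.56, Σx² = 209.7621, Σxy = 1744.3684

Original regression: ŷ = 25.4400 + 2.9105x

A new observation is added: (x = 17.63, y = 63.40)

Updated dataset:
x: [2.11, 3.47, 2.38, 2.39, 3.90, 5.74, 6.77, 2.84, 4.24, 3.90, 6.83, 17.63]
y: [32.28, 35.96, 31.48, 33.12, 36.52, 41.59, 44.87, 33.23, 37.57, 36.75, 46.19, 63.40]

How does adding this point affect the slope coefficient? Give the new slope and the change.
Adding the point moves β₁ from 2.9105 to 2.0719, i.e. it decreases by 0.8386 (-28.8%).

x = 17.63 lies well outside the original x-range [2.11, 6.83] (x̄ ≈ 4.05), so this observation has high leverage and can move the slope substantially.

Step 1: Update the sums with the new point (n goes from 11 to 12)
Σx  = 44.57 + 17.63 = 62.20
Σy  = 409.56 + 63.40 = 472.96
Σx² = 209.7621 + 17.63² = 209.7621 + 310.8169 = 520.5790
Σxy = 1744.3684 + 17.63×63.40 = 1744.3684 + 1117.7420 = 2862.1104

Step 2: Recompute the slope with b₁ = (nΣxy − ΣxΣy) / (nΣx² − (Σx)²)
Numerator   = 12×2862.1104 − 62.20×472.96 = 34345.3248 − 29418.1120 = 4927.2128
Denominator = 12×520.5790 − 62.20² = 6246.9480 − 3868.8400 = 2378.1080
b₁(new) = 4927.2128 / 2378.1080 = 2.0719

(Same formula on the original sums: (11×1744.3684 − 44.57×409.56) / (11×209.7621 − 44.57²) = 933.9632 / 320.8982 = 2.9105, matching the given fit.)

Step 3: Change in slope
Δβ₁ = 2.0719 − 2.9105 = -0.8386
Relative change = -0.8386 / 2.9105 × 100% = -28.8%
→ the slope decreases when the point is added.

Because the point sits below the extension of the original line at a high-leverage x, it tilts the fit down.
In practice: examine leverage (hᵢ) and Cook's distance rather than deleting it automatically; investigate whether it comes from the same population as the rest of the sample.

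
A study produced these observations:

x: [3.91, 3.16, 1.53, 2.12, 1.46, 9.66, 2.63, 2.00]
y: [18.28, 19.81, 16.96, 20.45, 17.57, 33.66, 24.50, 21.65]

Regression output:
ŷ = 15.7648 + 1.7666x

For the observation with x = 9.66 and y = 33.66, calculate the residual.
Residual = 0.8298

The residual is the difference between the actual value and the predicted value:

Residual = y - ŷ

Step 1: Calculate predicted value
ŷ = 15.7648 + 1.7666 × 9.66
ŷ = 32.8302

Step 2: Calculate residual
Residual = 33.66 - 32.8302
Residual = 0.8298

Interpretation: the model underestimates the actual value by 0.8298 at this point (positive residual → observation lies above the fitted line).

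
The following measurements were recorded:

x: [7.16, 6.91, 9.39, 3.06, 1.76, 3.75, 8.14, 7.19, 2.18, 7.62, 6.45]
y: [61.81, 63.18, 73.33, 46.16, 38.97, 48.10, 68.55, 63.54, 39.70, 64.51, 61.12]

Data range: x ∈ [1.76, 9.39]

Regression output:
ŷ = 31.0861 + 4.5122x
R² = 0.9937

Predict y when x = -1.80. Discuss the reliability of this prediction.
The equation gives ŷ = 22.9641; however x = -1.80 is 3.56 units below the observed range, so this extrapolated value should not be trusted.

Prediction calculation:
ŷ = 31.0861 + 4.5122 × (-1.80)
ŷ = 22.9641

Reliability:
- Data range: x ∈ [1.76, 9.39]
- Prediction point: x = -1.80 is 3.56 units below the observed range → this is EXTRAPOLATION, not interpolation

Why that matters here:
- Real relationships often flatten, saturate, or turn nonlinear at extremes
- There are no observations near this x to validate the fitted line there

A defensible statement: 'if the linear trend continued to x = -1.80, y would be about 22.9641' — the premise is untested.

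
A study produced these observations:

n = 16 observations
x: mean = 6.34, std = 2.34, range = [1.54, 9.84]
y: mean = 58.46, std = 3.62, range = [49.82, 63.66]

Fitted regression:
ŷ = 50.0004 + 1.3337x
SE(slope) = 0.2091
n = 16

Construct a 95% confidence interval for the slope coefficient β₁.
The 95% CI for β₁ is (0.8852, 1.7822)

Confidence interval for the slope:

The 95% CI for β₁ is: β̂₁ ± t*(α/2, n-2) × SE(β̂₁)

Step 1: Find critical t-value
- Confidence level = 0.95
- Degrees of freedom = n - 2 = 16 - 2 = 14
- t*(α/2, 14) = 2.1448

Step 2: Calculate margin of error
Margin = 2.1448 × 0.2091 = 0.4485

Step 3: Construct interval
CI = 1.3337 ± 0.4485
CI = (0.8852, 1.7822)

Interpretation: intervals built this way capture the true β₁ in 95% of repeated samples; here the plausible range for the per-unit effect of x on y is 0.8852 to 1.7822.
Both endpoints are positive, so the data support a genuinely positive slope at this confidence level.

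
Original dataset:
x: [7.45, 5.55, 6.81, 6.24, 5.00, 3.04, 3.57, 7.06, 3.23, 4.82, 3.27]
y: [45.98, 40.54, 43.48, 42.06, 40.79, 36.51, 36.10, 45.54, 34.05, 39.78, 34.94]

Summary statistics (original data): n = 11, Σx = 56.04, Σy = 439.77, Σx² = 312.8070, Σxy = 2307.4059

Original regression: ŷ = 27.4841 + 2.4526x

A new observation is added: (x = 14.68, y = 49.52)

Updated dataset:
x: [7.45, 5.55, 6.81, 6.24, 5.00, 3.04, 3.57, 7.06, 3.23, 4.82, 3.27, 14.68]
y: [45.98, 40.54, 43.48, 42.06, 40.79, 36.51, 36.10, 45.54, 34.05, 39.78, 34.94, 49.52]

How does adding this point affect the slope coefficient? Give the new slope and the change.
New slope β₁ = 1.3522 versus 2.4526 before: a change of -1.1004 (-44.9%).

x = 14.68 lies well outside the original x-range [3.04, 7.45] (x̄ ≈ 5.09), so this observation has high leverage and can move the slope substantially.

Step 1: Update the sums with the new point (n goes from 11 to 12)
Σx  = 56.04 + 14.68 = 70.72
Σy  = 439.77 + 49.52 = 489.29
Σx² = 312.8070 + 14.68² = 312.8070 + 215.5024 = 528.3094
Σxy = 2307.4059 + 14.68×49.52 = 2307.4059 + 726.9536 = 3034.3595

Step 2: Recompute the slope with b₁ = (nΣxy − ΣxΣy) / (nΣx² − (Σx)²)
Numerator   = 12×3034.3595 − 70.72×489.29 = 36412.3140 − 34602.5888 = 1809.7252
Denominator = 12×528.3094 − 70.72² = 6339.7128 − 5001.3184 = 1338.3944
b₁(new) = 1809.7252 / 1338.3944 = 1.3522

(Same formula on the original sums: (11×2307.4059 − 56.04×439.77) / (11×312.8070 − 56.04²) = 736.7541 / 300.3954 = 2.4526, matching the given fit.)

Step 3: Change in slope
Δβ₁ = 1.3522 − 2.4526 = -1.1004
Relative change = -1.1004 / 2.4526 × 100% = -44.9%
→ the slope decreases when the point is added.

Because the point sits below the extension of the original line at a high-leverage x, it tilts the fit down.
In practice: refit with and without it and report both if conclusions differ; examine leverage (hᵢ) and Cook's distance rather than deleting it automatically.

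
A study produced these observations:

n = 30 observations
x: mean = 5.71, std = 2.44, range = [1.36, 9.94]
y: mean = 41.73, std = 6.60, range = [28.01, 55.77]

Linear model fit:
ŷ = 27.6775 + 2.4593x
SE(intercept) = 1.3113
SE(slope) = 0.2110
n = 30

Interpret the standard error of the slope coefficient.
SE(β̂₁) = 0.2110 is the estimated standard deviation of the slope estimate across repeated samples; relative to β̂₁ = 2.4593 that is 8.6%, a precise estimate.

SE(β̂₁) = s / √Sxx, where s is the residual standard deviation and Sxx = Σ(x − x̄)². It is the yardstick for how far β̂₁ = 2.4593 could plausibly be from the true slope.

Relative precision:
- SE / |β̂₁| = 0.2110 / 2.4593 = 8.6%
- Rule of thumb (under 20%: precise; 20% to under 50%: moderately precise; 50% or more: imprecise) → precise

Link to the t-test: t = β̂₁ / SE(β̂₁) = 2.4593 / 0.2110 = 11.6555, the statistic for H₀: β₁ = 0.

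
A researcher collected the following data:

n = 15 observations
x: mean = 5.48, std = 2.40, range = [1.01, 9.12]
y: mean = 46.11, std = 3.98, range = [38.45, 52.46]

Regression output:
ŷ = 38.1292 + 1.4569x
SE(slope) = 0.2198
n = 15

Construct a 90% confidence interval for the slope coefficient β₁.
The 90% CI for β₁ is (1.0677, 1.8461)

Confidence interval for the slope:

The 90% CI for β₁ is: β̂₁ ± t*(α/2, n-2) × SE(β̂₁)

Step 1: Find critical t-value
- Confidence level = 0.9
- Degrees of freedom = n - 2 = 15 - 2 = 13
- t*(α/2, 13) = 1.7709

Step 2: Calculate margin of error
Margin = 1.7709 × 0.2198 = 0.3892

Step 3: Construct interval
CI = 1.4569 ± 0.3892
CI = (1.0677, 1.8461)

Interpretation: We are 90% confident that the true slope β₁ lies between 1.0677 and 1.8461.
The interval does not include 0, suggesting a significant linear relationship.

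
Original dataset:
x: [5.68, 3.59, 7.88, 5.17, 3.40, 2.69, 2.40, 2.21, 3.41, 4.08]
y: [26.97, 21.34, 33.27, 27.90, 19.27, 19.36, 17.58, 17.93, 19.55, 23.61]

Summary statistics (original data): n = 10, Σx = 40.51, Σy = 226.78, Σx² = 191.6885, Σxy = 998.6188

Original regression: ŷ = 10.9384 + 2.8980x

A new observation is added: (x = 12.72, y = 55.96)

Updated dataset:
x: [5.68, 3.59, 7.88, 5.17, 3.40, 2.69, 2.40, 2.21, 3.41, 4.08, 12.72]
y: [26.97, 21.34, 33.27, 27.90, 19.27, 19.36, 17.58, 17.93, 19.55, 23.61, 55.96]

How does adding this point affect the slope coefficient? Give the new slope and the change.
The slope changes from 2.8980 to 3.5685 (change of +0.6705, or +23.1%).

The new point has HIGH LEVERAGE: x = 12.72 is far from the original mean x̄ = 40.51/10 ≈ 4.05 (original range [2.21, 7.88]).

Step 1: Update the sums with the new point (n goes from 10 to 11)
Σx  = 40.51 + 12.72 = 53.23
Σy  = 226.78 + 55.96 = 282.74
Σx² = 191.6885 + 12.72² = 191.6885 + 161.7984 = 353.4869
Σxy = 998.6188 + 12.72×55.96 = 998.6188 + 711.8112 = 1710.4300

Step 2: Recompute the slope with b₁ = (nΣxy − ΣxΣy) / (nΣx² − (Σx)²)
Numerator   = 11×1710.4300 − 53.23×282.74 = 18814.7300 − 15050.2502 = 3764.4798
Denominator = 11×353.4869 − 53.23² = 3888.3559 − 2833.4329 = 1054.9230
b₁(new) = 3764.4798 / 1054.9230 = 3.5685

(Same formula on the original sums: (10×998.6188 − 40.51×226.78) / (10×191.6885 − 40.51²) = 799.3302 / 275.8249 = 2.8980, matching the given fit.)

Step 3: Change in slope
Δβ₁ = 3.5685 − 2.8980 = +0.6705
Relative change = +0.6705 / 2.8980 × 100% = +23.1%
→ the slope increases when the point is added.

A high-leverage point only changes the slope if it is off the original line; here y = 55.96 is above the original trend, so the slope increases.
In practice: investigate whether it comes from the same population as the rest of the sample.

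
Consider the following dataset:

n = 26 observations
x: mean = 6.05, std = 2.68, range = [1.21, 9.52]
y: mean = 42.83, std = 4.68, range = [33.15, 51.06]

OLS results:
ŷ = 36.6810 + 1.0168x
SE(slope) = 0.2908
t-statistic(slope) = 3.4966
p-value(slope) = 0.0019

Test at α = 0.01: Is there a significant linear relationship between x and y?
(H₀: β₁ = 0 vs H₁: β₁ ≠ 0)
Since p-value = 0.0019 < α = 0.01, reject H₀ — the slope is significantly different from 0.

Hypothesis test for the slope coefficient:

H₀: β₁ = 0 (no linear relationship)
H₁: β₁ ≠ 0 (linear relationship exists)

Test statistic: t = β̂₁ / SE(β̂₁) = 1.0168 / 0.2908 = 3.4966

p = 0.0019: how often a slope estimate this far from 0 (in SE units) would arise by chance if β₁ were truly 0.

Decision rule: reject H₀ if p-value < α.
p-value = 0.0019 < α = 0.01 → reject H₀.

Conclusion: the linear association between x and y is significant at the 1% level.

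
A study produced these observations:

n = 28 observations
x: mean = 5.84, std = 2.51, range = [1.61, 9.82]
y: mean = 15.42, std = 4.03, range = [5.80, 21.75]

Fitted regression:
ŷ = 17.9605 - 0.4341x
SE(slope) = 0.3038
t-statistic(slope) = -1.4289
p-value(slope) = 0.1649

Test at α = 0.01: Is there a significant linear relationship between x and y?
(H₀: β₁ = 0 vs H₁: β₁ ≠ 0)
Fail to reject H₀: p-value = 0.1649 ≥ α = 0.01. The linear relationship is not significant at the 1% level.

Hypothesis test for the slope coefficient:

H₀: β₁ = 0 (no linear relationship)
H₁: β₁ ≠ 0 (linear relationship exists)

Test statistic: t = β̂₁ / SE(β̂₁) = -0.4341 / 0.3038 = -1.4289

The p-value (0.1649) is the probability, under H₀, of a t-statistic at least as extreme as |t| = 1.4289 (two-sided, df = n − 2 = 26).

Decision rule: reject H₀ if p-value < α.
p-value = 0.1649 ≥ α = 0.01 → fail to reject H₀.

At α = 0.01 the data do not provide convincing evidence of a nonzero slope.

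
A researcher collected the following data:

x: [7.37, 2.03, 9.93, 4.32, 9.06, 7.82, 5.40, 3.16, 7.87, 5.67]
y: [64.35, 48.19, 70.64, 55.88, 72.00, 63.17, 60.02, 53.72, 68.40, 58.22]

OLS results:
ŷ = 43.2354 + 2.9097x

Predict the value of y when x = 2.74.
ŷ = 51.2080

Plug x = 2.74 into the fitted line:

ŷ = 43.2354 + 2.9097 × 2.74
ŷ = 43.2354 + 7.9726
ŷ = 51.2080

This is a point prediction; actual observations scatter around it by roughly the residual standard deviation.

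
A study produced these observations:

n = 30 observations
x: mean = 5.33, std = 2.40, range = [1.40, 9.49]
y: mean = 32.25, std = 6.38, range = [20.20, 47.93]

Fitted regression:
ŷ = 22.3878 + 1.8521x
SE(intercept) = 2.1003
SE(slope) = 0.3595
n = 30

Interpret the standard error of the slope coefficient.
The slope 1.8521 is pinned down to within about ±0.3595 (one SE) by these data — relative uncertainty 19.4%, i.e. precise.

SE(β̂₁) = 0.3595 says: if we drew many samples of n = 30 from the same population and refit each time, the fitted slopes would scatter with a standard deviation of roughly 0.3595 around the true β₁.

Relative precision:
- SE / |β̂₁| = 0.3595 / 1.8521 = 19.4%
- Rule of thumb (under 20%: precise; 20% to under 50%: moderately precise; 50% or more: imprecise) → precise

Link to interval estimation: a confidence interval for β₁ is β̂₁ ± t* × 0.3595, so SE sets the half-width per unit of t*.

What drives SE(β̂₁): more residual scatter → larger SE; larger n (here n = 30) → smaller SE.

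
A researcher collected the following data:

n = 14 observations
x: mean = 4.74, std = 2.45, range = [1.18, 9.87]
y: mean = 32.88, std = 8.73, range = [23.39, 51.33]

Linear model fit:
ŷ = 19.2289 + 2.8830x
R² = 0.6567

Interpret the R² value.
About 65.67% of the variability in y is accounted for by the regression on x (R² = 0.6567) — a moderate linear fit.

R² = 1 − SS_res/SS_tot compares the residual scatter to the total scatter of y about its mean.

Here R² = 0.6567:
- Explained: 65.67% of the variation in y
- Unexplained (residual): 100% − 65.67% = 34.33%
- Rule of thumb (below 0.3 weak; 0.3 to below 0.7 moderate; 0.7 and above strong) → moderate

Equivalently, for simple linear regression R² = r², so |r| = √0.6567 ≈ 0.8104.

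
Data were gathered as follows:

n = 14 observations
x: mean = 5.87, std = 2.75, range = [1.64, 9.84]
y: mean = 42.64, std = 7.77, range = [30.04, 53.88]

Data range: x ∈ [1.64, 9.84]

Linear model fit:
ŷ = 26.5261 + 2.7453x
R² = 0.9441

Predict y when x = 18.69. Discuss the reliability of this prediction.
ŷ = 77.8358, but this is extrapolation (above the data range [1.64, 9.84]) and may be unreliable.

Prediction calculation:
ŷ = 26.5261 + 2.7453 × 18.69
ŷ = 77.8358

Reliability:
- Data range: x ∈ [1.64, 9.84]
- Prediction point: x = 18.69 is 8.85 units above the observed range → this is EXTRAPOLATION, not interpolation

Why that matters here:
- The linear relationship may not hold outside the observed range
- Real relationships often flatten, saturate, or turn nonlinear at extremes

The R² = 0.9441 only validates the fit within [1.64, 9.84]; treat ŷ = 77.8358 with caution.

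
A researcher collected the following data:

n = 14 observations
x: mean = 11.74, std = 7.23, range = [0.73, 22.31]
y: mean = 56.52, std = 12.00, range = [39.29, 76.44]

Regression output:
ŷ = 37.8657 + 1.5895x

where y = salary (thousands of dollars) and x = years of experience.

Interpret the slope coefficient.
An increase of one year in experience is associated with a 1.5895 thousand dollars increase in predicted salary.

The slope coefficient β₁ = 1.5895 represents the marginal effect of experience on salary.

Interpretation:
- Experience up by 1 year → predicted salary increases by 1.5895 thousand dollars
- This is a linear approximation: the same per-unit change is assumed across the whole observed x range
- The sign (+) gives the direction; the magnitude 1.5895 gives the size of the effect per year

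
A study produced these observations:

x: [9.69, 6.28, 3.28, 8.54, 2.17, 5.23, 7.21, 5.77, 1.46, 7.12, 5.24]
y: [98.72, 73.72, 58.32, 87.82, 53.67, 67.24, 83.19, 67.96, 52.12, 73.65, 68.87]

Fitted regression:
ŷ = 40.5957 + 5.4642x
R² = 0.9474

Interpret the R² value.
R² = 0.9474 means 94.74% of the variation in y is explained by the linear relationship with x. This indicates a strong fit.

R² (coefficient of determination) measures the proportion of variance in y explained by the regression model.

Here R² = 0.9474:
- Explained: 94.74% of the variation in y
- Unexplained (residual): 100% − 94.74% = 5.26%
- Rule of thumb (below 0.3 weak; 0.3 to below 0.7 moderate; 0.7 and above strong) → strong

Note: R² says nothing about causation, and a high R² does not by itself mean the linear form is appropriate — check the residuals.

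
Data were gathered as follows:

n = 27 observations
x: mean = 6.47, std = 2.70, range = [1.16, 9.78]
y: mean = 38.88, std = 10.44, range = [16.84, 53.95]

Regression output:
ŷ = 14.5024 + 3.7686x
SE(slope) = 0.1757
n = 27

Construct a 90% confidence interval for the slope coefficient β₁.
The 90% CI for β₁ is (3.4685, 4.0687)

Confidence interval for the slope:

The 90% CI for β₁ is: β̂₁ ± t*(α/2, n-2) × SE(β̂₁)

Step 1: Find critical t-value
- Confidence level = 0.9
- Degrees of freedom = n - 2 = 27 - 2 = 25
- t*(α/2, 25) = 1.7081

Step 2: Calculate margin of error
Margin = 1.7081 × 0.1757 = 0.3001

Step 3: Construct interval
CI = 3.7686 ± 0.3001
CI = (3.4685, 4.0687)

Interpretation: each one-unit increase in x is associated with a change in mean y of between 3.4685 and 4.0687, with 90% confidence.
Since 0 is outside the interval, a two-sided test at α = 0.10 would reject H₀: β₁ = 0.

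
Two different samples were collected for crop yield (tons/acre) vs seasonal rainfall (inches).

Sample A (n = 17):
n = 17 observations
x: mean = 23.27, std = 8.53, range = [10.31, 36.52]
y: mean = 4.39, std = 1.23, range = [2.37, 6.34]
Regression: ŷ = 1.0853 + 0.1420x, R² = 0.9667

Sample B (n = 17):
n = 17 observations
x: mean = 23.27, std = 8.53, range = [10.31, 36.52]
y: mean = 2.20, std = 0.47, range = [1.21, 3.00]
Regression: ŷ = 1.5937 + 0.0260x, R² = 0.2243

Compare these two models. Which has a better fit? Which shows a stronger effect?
Model A has the better fit (R² = 0.9667 vs 0.2243). Model A shows the stronger effect (|β₁| = 0.1420 vs 0.0260).

Model Comparison:

Goodness of fit (R²):
- Model A: R² = 0.9667 → 96.67% of variance in crop yield explained
- Model B: R² = 0.2243 → 22.43% of variance in crop yield explained
- 0.9667 > 0.2243 → Model A has the better fit

Effect size (slope magnitude):
- Model A: β₁ = 0.1420 → predicted crop yield rises 0.1420 tons/acre per additional inch of rainfall
- Model B: β₁ = 0.0260 → predicted crop yield rises 0.0260 tons/acre per additional inch of rainfall
- |0.1420| > |0.0260| → Model A shows the stronger marginal effect

Note: A steeper slope doesn't make a better model if the scatter around the line is large.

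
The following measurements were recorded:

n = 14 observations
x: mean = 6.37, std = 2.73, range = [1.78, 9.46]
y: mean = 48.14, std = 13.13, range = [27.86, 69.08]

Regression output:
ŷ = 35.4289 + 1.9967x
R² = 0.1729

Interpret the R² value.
The model explains 17.29% of the variance in y (R² = 0.1729), leaving 82.71% unexplained; the fit is weak.

The coefficient of determination R² is the fraction of the total variation in y that the fitted line accounts for.

Here R² = 0.1729:
- Explained: 17.29% of the variation in y
- Unexplained (residual): 100% − 17.29% = 82.71%
- Rule of thumb (below 0.3 weak; 0.3 to below 0.7 moderate; 0.7 and above strong) → weak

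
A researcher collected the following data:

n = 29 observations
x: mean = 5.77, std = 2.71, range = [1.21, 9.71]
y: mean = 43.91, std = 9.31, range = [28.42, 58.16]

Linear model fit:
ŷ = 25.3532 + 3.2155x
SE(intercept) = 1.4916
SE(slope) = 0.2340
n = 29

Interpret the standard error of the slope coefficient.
The slope 3.2155 is pinned down to within about ±0.2340 (one SE) by these data — relative uncertainty 7.3%, i.e. precise.

What SE measures:
- The standard error quantifies the sampling variability of the coefficient estimate
- It is the estimated standard deviation of β̂₁ across hypothetical repeated samples of the same size
- Smaller SE → more precise estimate

Relative precision:
- SE / |β̂₁| = 0.2340 / 3.2155 = 7.3%
- Rule of thumb (under 20%: precise; 20% to under 50%: moderately precise; 50% or more: imprecise) → precise

Rough 95% range (±2 SE): 3.2155 ± 0.4680 → (2.7475, 3.6835).

What drives SE(β̂₁): larger n (here n = 29) → smaller SE.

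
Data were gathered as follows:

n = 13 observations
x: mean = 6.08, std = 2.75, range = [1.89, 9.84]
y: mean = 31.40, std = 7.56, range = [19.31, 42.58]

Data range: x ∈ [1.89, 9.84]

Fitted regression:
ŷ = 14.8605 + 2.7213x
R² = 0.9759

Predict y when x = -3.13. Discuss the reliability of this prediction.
The equation gives ŷ = 6.3428; however x = -3.13 is 5.02 units below the observed range, so this extrapolated value should not be trusted.

Prediction calculation:
ŷ = 14.8605 + 2.7213 × (-3.13)
ŷ = 6.3428

Reliability:
- Data range: x ∈ [1.89, 9.84]
- Prediction point: x = -3.13 is 5.02 units below the observed range → this is EXTRAPOLATION, not interpolation

Why that matters here:
- R² describes fit only over the sampled x values; it says nothing about behaviour beyond them
- Real relationships often flatten, saturate, or turn nonlinear at extremes

The R² = 0.9759 only validates the fit within [1.89, 9.84]; treat ŷ = 6.3428 with caution.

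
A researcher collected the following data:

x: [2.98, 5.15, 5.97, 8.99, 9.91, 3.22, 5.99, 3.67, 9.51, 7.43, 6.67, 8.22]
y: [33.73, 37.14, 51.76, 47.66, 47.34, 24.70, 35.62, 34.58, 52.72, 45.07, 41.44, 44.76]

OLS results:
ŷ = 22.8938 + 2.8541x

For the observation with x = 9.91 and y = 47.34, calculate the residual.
Residual = -3.8379

The residual is the difference between the actual value and the predicted value:

Residual = y - ŷ

Step 1: Calculate predicted value
ŷ = 22.8938 + 2.8541 × 9.91
ŷ = 51.1779

Step 2: Calculate residual
Residual = 47.34 - 51.1779
Residual = -3.8379

Sign check: y < ŷ, so the point is below the line and the fit overestimates here.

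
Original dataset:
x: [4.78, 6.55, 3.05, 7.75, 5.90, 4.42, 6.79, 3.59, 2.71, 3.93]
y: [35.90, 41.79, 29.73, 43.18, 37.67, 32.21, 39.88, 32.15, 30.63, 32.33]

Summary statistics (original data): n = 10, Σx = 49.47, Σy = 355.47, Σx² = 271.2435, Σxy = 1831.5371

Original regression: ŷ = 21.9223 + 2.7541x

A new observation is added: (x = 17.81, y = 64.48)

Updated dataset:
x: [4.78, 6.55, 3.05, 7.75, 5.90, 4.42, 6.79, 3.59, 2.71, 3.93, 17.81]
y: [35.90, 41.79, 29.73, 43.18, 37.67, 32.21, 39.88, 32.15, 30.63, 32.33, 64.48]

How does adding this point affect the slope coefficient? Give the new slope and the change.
Adding the point moves β₁ from 2.7541 to 2.3250, i.e. it decreases by 0.4291 (-15.6%).

x = 17.81 lies well outside the original x-range [2.71, 7.75] (x̄ ≈ 4.95), so this observation has high leverage and can move the slope substantially.

Step 1: Update the sums with the new point (n goes from 10 to 11)
Σx  = 49.47 + 17.81 = 67.28
Σy  = 355.47 + 64.48 = 419.95
Σx² = 271.2435 + 17.81² = 271.2435 + 317.1961 = 588.4396
Σxy = 1831.5371 + 17.81×64.48 = 1831.5371 + 1148.3888 = 2979.9259

Step 2: Recompute the slope with b₁ = (nΣxy − ΣxΣy) / (nΣx² − (Σx)²)
Numerator   = 11×2979.9259 − 67.28×419.95 = 32779.1849 − 28254.2360 = 4524.9489
Denominator = 11×588.4396 − 67.28² = 6472.8356 − 4526.5984 = 1946.2372
b₁(new) = 4524.9489 / 1946.2372 = 2.3250

(Same formula on the original sums: (10×1831.5371 − 49.47×355.47) / (10×271.2435 − 49.47²) = 730.2701 / 265.1541 = 2.7541, matching the given fit.)

Step 3: Change in slope
Δβ₁ = 2.3250 − 2.7541 = -0.4291
Relative change = -0.4291 / 2.7541 × 100% = -15.6%
→ the slope decreases when the point is added.

A high-leverage point only changes the slope if it is off the original line; here y = 64.48 is below the original trend, so the slope decreases.
In practice: check such a point for data-entry or measurement error.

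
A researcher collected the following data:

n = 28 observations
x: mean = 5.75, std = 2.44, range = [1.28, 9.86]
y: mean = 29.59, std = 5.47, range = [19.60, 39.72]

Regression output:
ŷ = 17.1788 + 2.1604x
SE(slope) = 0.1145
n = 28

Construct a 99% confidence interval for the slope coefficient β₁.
The 99% CI for β₁ is (1.8422, 2.4786)

Confidence interval for the slope:

The 99% CI for β₁ is: β̂₁ ± t*(α/2, n-2) × SE(β̂₁)

Step 1: Find critical t-value
- Confidence level = 0.99
- Degrees of freedom = n - 2 = 28 - 2 = 26
- t*(α/2, 26) = 2.7787

Step 2: Calculate margin of error
Margin = 2.7787 × 0.1145 = 0.3182

Step 3: Construct interval
CI = 2.1604 ± 0.3182
CI = (1.8422, 2.4786)

Interpretation: intervals built this way capture the true β₁ in 99% of repeated samples; here the plausible range for the per-unit effect of x on y is 1.8422 to 2.4786.
The interval does not include 0, suggesting a significant linear relationship.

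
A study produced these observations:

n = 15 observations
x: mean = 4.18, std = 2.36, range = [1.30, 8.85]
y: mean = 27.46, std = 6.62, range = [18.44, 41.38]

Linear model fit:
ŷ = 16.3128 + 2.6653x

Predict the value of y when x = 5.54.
ŷ = 31.0786

Plug x = 5.54 into the fitted line:

ŷ = 16.3128 + 2.6653 × 5.54
ŷ = 16.3128 + 14.7658
ŷ = 31.0786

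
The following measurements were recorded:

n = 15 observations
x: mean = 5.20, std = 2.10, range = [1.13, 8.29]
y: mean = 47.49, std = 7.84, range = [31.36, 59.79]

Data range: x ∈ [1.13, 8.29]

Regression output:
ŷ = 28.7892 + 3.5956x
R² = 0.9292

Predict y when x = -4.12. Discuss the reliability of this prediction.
ŷ = 13.9753, but this is extrapolation (below the data range [1.13, 8.29]) and may be unreliable.

Prediction calculation:
ŷ = 28.7892 + 3.5956 × (-4.12)
ŷ = 13.9753

Reliability:
- Data range: x ∈ [1.13, 8.29]
- Prediction point: x = -4.12 is 5.25 units below the observed range → this is EXTRAPOLATION, not interpolation

Why that matters here:
- The standard error of prediction grows with (x − x̄)², and x = -4.12 is far from x̄ = 5.20
- The linear relationship may not hold outside the observed range

The R² = 0.9292 only validates the fit within [1.13, 8.29]; treat ŷ = 13.9753 with caution.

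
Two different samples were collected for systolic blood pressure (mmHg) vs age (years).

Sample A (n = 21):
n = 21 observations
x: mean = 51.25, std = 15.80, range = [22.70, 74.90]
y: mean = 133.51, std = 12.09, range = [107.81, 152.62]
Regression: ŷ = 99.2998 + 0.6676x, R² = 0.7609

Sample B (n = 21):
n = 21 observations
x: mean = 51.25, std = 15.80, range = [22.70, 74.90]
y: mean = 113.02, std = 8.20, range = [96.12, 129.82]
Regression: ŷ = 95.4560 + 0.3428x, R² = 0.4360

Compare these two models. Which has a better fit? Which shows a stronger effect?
Model A has the better fit (R² = 0.7609 vs 0.4360). Model A shows the stronger effect (|β₁| = 0.6676 vs 0.3428).

Model Comparison:

Goodness of fit (R²):
- Model A: R² = 0.7609 → 76.09% of variance in blood pressure explained
- Model B: R² = 0.4360 → 43.60% of variance in blood pressure explained
- 0.7609 > 0.4360 → Model A has the better fit

Which has the larger per-year effect? (|β₁|)
- Model A: β₁ = 0.6676 → predicted blood pressure rises 0.6676 mmHg per additional year of age
- Model B: β₁ = 0.3428 → predicted blood pressure rises 0.3428 mmHg per additional year of age
- |0.6676| > |0.3428| → Model A shows the stronger marginal effect

Note: A steeper slope doesn't make a better model if the scatter around the line is large.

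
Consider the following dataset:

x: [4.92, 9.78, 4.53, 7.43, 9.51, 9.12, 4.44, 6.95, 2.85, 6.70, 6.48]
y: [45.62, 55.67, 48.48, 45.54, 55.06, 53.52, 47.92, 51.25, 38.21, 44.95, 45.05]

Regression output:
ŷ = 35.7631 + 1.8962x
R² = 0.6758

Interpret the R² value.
About 67.58% of the variability in y is accounted for by the regression on x (R² = 0.6758) — a moderate linear fit.

R² (coefficient of determination) measures the proportion of variance in y explained by the regression model.

Here R² = 0.6758:
- Explained: 67.58% of the variation in y
- Unexplained (residual): 100% − 67.58% = 32.42%
- Rule of thumb (below 0.3 weak; 0.3 to below 0.7 moderate; 0.7 and above strong) → moderate

Note: R² never decreases when predictors are added, so it should not be used alone to compare models of different size.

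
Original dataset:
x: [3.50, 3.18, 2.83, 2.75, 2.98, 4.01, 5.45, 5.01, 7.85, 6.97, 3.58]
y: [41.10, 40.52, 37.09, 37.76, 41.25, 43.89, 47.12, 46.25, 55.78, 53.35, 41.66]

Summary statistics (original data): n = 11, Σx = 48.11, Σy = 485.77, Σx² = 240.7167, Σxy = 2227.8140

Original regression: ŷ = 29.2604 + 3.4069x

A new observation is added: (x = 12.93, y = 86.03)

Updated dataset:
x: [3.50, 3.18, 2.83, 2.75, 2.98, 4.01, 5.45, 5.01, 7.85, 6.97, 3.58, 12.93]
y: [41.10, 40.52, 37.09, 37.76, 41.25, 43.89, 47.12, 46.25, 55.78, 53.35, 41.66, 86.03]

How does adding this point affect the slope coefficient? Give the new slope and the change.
The slope changes from 3.4069 to 4.4310 (change of +1.0241, or +30.1%).

x = 12.93 lies well outside the original x-range [2.75, 7.85] (x̄ ≈ 4.37), so this observation has high leverage and can move the slope substantially.

Step 1: Update the sums with the new point (n goes from 11 to 12)
Σx  = 48.11 + 12.93 = 61.04
Σy  = 485.77 + 86.03 = 571.80
Σx² = 240.7167 + 12.93² = 240.7167 + 167.1849 = 407.9016
Σxy = 2227.8140 + 12.93×86.03 = 2227.8140 + 1112.3679 = 3340.1819

Step 2: Recompute the slope with b₁ = (nΣxy − ΣxΣy) / (nΣx² − (Σx)²)
Numerator   = 12×3340.1819 − 61.04×571.80 = 40082.1828 − 34902.6720 = 5179.5108
Denominator = 12×407.9016 − 61.04² = 4894.8192 − 3725.8816 = 1168.9376
b₁(new) = 5179.5108 / 1168.9376 = 4.4310

(Same formula on the original sums: (11×2227.8140 − 48.11×485.77) / (11×240.7167 − 48.11²) = 1135.5593 / 333.3116 = 3.4069, matching the given fit.)

Step 3: Change in slope
Δβ₁ = 4.4310 − 3.4069 = +1.0241
Relative change = +1.0241 / 3.4069 × 100% = +30.1%
→ the slope increases when the point is added.

Because the point sits above the extension of the original line at a high-leverage x, it tilts the fit up.
In practice: examine leverage (hᵢ) and Cook's distance rather than deleting it automatically.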